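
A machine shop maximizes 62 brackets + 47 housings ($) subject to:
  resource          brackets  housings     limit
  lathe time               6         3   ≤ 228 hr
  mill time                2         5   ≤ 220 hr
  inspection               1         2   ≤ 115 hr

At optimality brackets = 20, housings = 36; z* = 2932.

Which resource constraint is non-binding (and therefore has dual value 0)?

lathe time: 228/228 (binding)
mill time: 220/220 (binding)
inspection: 92/115 (slack 23)
By complementary slackness, a constraint with positive slack has shadow price 0 → inspection.

inspection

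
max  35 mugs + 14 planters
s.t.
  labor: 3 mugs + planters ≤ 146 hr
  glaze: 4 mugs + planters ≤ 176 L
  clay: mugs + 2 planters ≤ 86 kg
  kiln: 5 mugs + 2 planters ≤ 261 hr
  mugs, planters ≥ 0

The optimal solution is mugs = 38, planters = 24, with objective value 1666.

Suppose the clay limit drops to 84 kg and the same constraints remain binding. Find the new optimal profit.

Check each constraint at x*: labor 138/146 (slack 8); glaze 176/176 (tight); clay 86/86 (tight); kiln 238/261 (slack 23).
Slack constraints have shadow price 0 (complementary slackness).
Dual feasibility on the basic columns requires 4·y_glaze + 1·y_clay = 35, 1·y_glaze + 2·y_clay = 14.
→ y_glaze = 8 and y_clay = 3.
Δz = y_clay·Δb = 3 × (-2) = -6, so new z* = 1666 − 6 = 1660.

1660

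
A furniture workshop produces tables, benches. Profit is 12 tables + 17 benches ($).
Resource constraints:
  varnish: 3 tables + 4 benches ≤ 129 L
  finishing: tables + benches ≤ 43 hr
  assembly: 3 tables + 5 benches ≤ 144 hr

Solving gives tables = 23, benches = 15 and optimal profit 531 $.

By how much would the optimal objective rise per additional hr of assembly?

Binding: varnish and assembly. Non-binding: finishing (5 unused).
Slack constraints have shadow price 0 (complementary slackness).
From A_Bᵀ y = c: 3·y_varnish + 3·y_assembly = 12; 4·y_varnish + 5·y_assembly = 17.
→ y_varnish = 3 and y_assembly = 1.
Shadow price of assembly = 1.

1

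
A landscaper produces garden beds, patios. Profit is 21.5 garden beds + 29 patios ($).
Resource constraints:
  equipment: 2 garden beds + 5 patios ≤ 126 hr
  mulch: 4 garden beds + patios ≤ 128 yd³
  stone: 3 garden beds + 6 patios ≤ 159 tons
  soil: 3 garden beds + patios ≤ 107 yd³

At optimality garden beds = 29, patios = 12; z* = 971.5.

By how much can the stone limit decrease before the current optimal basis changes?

63

Binding constraints: mulch, stone. The basis is B = [[4,1],[3,6]] with det 21.
Per unit decrease in stone, x* moves by d = (0.0476, -0.1905).
The basis stays optimal until patios reaches 0; allowable decrease = 63 tons.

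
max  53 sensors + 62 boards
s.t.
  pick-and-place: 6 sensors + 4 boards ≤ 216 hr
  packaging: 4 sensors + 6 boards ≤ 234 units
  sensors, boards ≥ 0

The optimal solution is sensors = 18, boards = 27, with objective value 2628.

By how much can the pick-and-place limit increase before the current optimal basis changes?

135

Binding constraints: pick-and-place, packaging. The basis is B = [[6,4],[4,6]] with det 20.
Per unit increase in pick-and-place, x* moves by d = (0.3, -0.2).
The basis stays optimal until boards reaches 0; allowable increase = 135 hr.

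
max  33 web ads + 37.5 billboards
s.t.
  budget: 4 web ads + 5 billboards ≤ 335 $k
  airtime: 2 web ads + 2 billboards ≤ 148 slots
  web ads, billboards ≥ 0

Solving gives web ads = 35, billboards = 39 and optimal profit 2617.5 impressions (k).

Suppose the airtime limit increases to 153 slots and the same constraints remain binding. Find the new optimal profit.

2655

Both budget and airtime are binding at x*.
From A_Bᵀ y = c: 4·y_budget + 2·y_airtime = 33; 5·y_budget + 2·y_airtime = 37.5.
→ y_budget = 4.5 and y_airtime = 7.5.
Δz = y_airtime·Δb = 7.5 × (5) = 37.5, so new z* = 2617.5 + 37.5 = 2655.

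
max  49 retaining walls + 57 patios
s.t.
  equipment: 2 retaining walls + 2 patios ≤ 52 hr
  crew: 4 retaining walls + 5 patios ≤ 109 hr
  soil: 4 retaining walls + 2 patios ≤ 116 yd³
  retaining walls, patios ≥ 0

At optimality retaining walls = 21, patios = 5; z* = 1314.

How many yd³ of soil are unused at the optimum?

soil used = 4·21 + 2·5 = 94; slack = 116 − 94 = 22.

22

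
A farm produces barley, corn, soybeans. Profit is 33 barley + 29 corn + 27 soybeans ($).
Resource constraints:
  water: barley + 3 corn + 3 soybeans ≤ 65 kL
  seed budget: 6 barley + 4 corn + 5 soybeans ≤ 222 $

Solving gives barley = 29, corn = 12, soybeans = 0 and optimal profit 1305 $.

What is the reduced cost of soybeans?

Check each constraint at x*: water 65/65 (tight); seed budget 222/222 (tight).
From A_Bᵀ y = c: 1·y_water + 6·y_seed budget = 33; 3·y_water + 4·y_seed budget = 29.
→ y_water = 3 and y_seed budget = 5.
Reduced cost of soybeans: c₃ − yᵀa₃ = 27 − (3·3 + 5·5) = 27 − 34 = -7.

-7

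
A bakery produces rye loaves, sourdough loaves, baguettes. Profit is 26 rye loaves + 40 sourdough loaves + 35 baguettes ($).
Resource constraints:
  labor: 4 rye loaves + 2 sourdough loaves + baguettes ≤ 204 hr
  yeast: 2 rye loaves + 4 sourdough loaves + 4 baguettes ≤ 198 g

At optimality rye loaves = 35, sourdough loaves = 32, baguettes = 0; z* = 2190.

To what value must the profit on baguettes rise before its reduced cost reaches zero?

Check each constraint at x*: labor 204/204 (tight); yeast 198/198 (tight).
From A_Bᵀ y = c: 4·y_labor + 2·y_yeast = 26; 2·y_labor + 4·y_yeast = 40.
Solving: y_labor = 2, y_yeast = 9.
baguettes enters the basis when its profit ≥ yᵀa₃ = 2·1 + 9·4 = 38.

38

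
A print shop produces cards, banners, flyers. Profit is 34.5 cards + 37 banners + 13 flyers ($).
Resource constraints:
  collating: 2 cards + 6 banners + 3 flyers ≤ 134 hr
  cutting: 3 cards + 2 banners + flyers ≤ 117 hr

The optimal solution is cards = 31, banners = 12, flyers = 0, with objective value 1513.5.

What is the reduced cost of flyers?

Both collating and cutting are binding at x*.
The binding rows give the dual system: 2·y_collating + 3·y_cutting = 34.5 and 6·y_collating + 2·y_cutting = 37.
This yields shadow prices y_collating = 3, y_cutting = 9.5.
Reduced cost of flyers: c₃ − yᵀa₃ = 13 − (3·3 + 9.5·1) = 13 − 18.5 = -5.5.

-5.5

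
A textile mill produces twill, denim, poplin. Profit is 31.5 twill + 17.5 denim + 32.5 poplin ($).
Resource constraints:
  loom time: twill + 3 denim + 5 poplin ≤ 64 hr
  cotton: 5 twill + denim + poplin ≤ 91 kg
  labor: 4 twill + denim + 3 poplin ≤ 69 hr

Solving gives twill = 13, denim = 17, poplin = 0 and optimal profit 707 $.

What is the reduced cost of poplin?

Binding: loom time and labor. Non-binding: cotton (9 unused).
By complementary slackness, y = 0 for the non-binding constraint.
The binding rows give the dual system: 1·y_loom time + 4·y_labor = 31.5 and 3·y_loom time + 1·y_labor = 17.5.
→ y_loom time = 3.5 and y_labor = 7.
Reduced cost of poplin: c₃ − yᵀa₃ = 32.5 − (3.5·5 + 7·3) = 32.5 − 38.5 = -6.

-6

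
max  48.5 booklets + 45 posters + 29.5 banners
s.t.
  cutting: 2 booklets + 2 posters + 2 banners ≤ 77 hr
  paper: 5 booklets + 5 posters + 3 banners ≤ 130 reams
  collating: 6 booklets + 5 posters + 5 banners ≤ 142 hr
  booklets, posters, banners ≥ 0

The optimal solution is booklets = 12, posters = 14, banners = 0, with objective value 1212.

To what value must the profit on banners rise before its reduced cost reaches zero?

34

Binding: paper and collating. Non-binding: cutting (25 unused).
Since cutting is not tight, its dual is 0.
Dual feasibility on the basic columns requires 5·y_paper + 6·y_collating = 48.5, 5·y_paper + 5·y_collating = 45.
This yields shadow prices y_paper = 5.5, y_collating = 3.5.
banners enters the basis when its profit ≥ yᵀa₃ = 5.5·3 + 3.5·5 = 34.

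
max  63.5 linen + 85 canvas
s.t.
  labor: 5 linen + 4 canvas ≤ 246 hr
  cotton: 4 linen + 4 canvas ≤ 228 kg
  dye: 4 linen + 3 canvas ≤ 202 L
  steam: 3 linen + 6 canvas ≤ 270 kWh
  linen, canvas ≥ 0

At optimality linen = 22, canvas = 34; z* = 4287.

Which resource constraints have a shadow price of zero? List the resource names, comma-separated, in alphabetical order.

labor: 246/246 (binding)
cotton: 224/228 (slack 4)
dye: 190/202 (slack 12)
steam: 270/270 (binding)
By complementary slackness, a constraint with positive slack has shadow price 0 → cotton, dye.

cotton, dye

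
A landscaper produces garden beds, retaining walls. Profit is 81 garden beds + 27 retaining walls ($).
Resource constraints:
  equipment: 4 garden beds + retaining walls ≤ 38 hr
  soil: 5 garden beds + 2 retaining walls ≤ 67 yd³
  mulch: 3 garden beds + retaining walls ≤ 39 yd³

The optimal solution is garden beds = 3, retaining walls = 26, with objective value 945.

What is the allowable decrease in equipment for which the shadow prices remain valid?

Binding constraints: equipment, soil. The basis is B = [[4,1],[5,2]] with det 3.
Per unit decrease in equipment, x* moves by d = (-0.6667, 1.6667).
The basis stays optimal until garden beds reaches 0; allowable decrease = 4.5 hr.

4.5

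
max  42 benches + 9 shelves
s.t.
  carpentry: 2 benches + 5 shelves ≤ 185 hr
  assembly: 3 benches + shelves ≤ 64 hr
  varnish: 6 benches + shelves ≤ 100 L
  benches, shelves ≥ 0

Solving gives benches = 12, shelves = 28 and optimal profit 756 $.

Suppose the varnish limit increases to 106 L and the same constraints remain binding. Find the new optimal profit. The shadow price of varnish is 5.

786

Δb = 6, so new z* = 756 + (5)·(6) = 756 + 30 = 786.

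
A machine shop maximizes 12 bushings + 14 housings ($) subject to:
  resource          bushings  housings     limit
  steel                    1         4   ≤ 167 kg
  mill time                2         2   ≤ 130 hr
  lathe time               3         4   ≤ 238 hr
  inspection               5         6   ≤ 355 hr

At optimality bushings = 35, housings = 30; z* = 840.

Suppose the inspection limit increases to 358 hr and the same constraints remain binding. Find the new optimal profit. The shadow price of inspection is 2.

846

Δb = 3, so new z* = 840 + (2)·(3) = 840 + 6 = 846.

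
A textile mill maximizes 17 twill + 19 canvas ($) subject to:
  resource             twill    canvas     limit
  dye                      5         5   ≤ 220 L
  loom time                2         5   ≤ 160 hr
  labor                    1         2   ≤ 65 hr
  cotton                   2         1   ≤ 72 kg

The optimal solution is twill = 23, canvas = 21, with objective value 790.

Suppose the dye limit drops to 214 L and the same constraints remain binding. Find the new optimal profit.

At the optimum: dye uses 220 of 220 (binding); loom time uses 151 of 160 (slack = 9); labor uses 65 of 65 (binding); cotton uses 67 of 72 (slack = 5).
Slack constraints have shadow price 0 (complementary slackness).
Dual feasibility on the basic columns requires 5·y_dye + 1·y_labor = 17, 5·y_dye + 2·y_labor = 19.
→ y_dye = 3 and y_labor = 2.
Δz = y_dye·Δb = 3 × (-6) = -18, so new z* = 790 − 18 = 772.

772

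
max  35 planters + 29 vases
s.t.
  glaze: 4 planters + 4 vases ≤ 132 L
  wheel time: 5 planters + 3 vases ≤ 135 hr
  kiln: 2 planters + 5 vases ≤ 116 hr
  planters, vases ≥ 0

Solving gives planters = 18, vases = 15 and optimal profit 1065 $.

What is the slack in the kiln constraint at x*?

kiln used = 2·18 + 5·15 = 111; slack = 116 − 111 = 5.

5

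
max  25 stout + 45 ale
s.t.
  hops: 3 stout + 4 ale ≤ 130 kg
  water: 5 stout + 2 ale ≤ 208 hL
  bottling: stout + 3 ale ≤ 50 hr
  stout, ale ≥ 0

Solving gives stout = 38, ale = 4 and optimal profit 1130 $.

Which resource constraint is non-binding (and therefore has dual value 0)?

water

hops: 130/130 (binding)
water: 198/208 (slack 10)
bottling: 50/50 (binding)
By complementary slackness, a constraint with positive slack has shadow price 0 → water.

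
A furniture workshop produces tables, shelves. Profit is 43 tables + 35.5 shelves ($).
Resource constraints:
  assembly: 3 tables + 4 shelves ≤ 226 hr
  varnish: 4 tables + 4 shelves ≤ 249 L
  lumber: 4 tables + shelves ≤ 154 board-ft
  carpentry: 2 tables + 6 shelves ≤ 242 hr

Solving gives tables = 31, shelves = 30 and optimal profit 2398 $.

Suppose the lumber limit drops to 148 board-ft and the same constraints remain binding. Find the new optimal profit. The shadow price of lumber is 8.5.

Δb = -6, so new z* = 2398 + (8.5)·(-6) = 2398 − 51 = 2347.

2347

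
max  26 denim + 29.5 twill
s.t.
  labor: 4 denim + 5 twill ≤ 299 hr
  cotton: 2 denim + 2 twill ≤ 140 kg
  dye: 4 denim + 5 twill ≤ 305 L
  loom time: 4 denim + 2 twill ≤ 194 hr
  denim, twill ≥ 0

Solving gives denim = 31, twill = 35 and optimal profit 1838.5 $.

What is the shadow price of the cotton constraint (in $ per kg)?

At the optimum: labor uses 299 of 299 (binding); cotton uses 132 of 140 (slack = 8); dye uses 299 of 305 (slack = 6); loom time uses 194 of 194 (binding).
Since cotton, dye are not tight, their duals are 0.
Dual feasibility on the basic columns requires 4·y_labor + 4·y_loom time = 26, 5·y_labor + 2·y_loom time = 29.5.
→ y_labor = 5.5 and y_loom time = 1.
Shadow price of cotton = 0.

0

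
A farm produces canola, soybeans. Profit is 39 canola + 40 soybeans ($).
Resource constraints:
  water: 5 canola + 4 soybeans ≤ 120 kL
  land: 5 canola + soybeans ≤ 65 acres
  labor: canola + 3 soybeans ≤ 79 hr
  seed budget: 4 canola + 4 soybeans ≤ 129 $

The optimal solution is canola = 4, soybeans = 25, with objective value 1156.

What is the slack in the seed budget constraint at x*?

13

seed budget used = 4·4 + 4·25 = 116; slack = 129 − 116 = 13.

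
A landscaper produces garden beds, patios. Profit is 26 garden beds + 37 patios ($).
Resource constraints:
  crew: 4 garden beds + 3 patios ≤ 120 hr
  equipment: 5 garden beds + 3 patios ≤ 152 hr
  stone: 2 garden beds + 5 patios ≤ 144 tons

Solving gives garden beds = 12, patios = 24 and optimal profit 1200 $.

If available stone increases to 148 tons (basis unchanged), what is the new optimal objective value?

Check each constraint at x*: crew 120/120 (tight); equipment 132/152 (slack 20); stone 144/144 (tight).
Slack constraints have shadow price 0 (complementary slackness).
From A_Bᵀ y = c: 4·y_crew + 2·y_stone = 26; 3·y_crew + 5·y_stone = 37.
→ y_crew = 4 and y_stone = 5.
Δz = y_stone·Δb = 5 × (4) = 20, so new z* = 1200 + 20 = 1220.

1220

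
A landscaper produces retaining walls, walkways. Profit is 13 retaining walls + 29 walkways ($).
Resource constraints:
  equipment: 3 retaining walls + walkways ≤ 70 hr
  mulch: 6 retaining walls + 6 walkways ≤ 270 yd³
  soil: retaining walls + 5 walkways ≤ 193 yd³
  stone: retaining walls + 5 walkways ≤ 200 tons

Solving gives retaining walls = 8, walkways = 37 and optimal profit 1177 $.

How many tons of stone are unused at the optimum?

stone used = 1·8 + 5·37 = 193; slack = 200 − 193 = 7.

7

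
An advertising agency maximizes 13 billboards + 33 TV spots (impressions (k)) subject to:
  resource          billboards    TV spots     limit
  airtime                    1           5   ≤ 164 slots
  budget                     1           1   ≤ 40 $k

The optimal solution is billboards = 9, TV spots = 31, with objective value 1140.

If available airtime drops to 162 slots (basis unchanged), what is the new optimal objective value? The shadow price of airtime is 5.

1130

Δb = -2, so new z* = 1140 + (5)·(-2) = 1140 − 10 = 1130.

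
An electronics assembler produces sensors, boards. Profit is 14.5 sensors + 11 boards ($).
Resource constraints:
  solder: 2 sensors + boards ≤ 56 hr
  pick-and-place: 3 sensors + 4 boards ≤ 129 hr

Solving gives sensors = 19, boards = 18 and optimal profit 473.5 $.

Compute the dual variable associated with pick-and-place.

1.5

Check each constraint at x*: solder 56/56 (tight); pick-and-place 129/129 (tight).
The binding rows give the dual system: 2·y_solder + 3·y_pick-and-place = 14.5 and 1·y_solder + 4·y_pick-and-place = 11.
This yields shadow prices y_solder = 5, y_pick-and-place = 1.5.
Shadow price of pick-and-place = 1.5.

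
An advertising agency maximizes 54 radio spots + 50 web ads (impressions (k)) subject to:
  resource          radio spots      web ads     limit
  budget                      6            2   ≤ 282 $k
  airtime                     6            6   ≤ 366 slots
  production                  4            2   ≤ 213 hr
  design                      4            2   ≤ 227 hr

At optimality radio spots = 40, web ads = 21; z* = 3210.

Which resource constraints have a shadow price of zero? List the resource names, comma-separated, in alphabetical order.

design, production

budget: 282/282 (binding)
airtime: 366/366 (binding)
production: 202/213 (slack 11)
design: 202/227 (slack 25)
By complementary slackness, a constraint with positive slack has shadow price 0 → design, production.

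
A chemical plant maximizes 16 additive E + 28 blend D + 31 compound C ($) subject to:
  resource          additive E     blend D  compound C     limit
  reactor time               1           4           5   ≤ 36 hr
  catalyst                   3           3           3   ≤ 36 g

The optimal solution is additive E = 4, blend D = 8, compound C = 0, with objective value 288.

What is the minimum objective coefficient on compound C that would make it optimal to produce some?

Check each constraint at x*: reactor time 36/36 (tight); catalyst 36/36 (tight).
Dual feasibility on the basic columns requires 1·y_reactor time + 3·y_catalyst = 16, 4·y_reactor time + 3·y_catalyst = 28.
Solving: y_reactor time = 4, y_catalyst = 4.
compound C enters the basis when its profit ≥ yᵀa₃ = 4·5 + 4·3 = 32.

32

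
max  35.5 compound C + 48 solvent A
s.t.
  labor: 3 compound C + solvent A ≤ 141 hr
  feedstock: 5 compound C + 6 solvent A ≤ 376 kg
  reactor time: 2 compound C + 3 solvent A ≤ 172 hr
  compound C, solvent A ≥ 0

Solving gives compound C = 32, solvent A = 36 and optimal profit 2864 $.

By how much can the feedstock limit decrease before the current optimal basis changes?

Binding constraints: feedstock, reactor time. The basis is B = [[5,6],[2,3]] with det 3.
Per unit decrease in feedstock, x* moves by d = (-1, 0.6667).
The basis stays optimal until compound C reaches 0; allowable decrease = 32 kg.

32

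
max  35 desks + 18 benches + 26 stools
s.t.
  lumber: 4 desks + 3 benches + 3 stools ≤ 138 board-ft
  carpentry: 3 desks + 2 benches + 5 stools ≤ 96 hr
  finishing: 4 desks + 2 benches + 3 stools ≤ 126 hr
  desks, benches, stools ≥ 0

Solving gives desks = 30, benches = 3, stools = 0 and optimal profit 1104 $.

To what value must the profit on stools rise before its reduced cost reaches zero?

At the optimum: lumber uses 129 of 138 (slack = 9); carpentry uses 96 of 96 (binding); finishing uses 126 of 126 (binding).
Slack constraints have shadow price 0 (complementary slackness).
From A_Bᵀ y = c: 3·y_carpentry + 4·y_finishing = 35; 2·y_carpentry + 2·y_finishing = 18.
This yields shadow prices y_carpentry = 1, y_finishing = 8.
stools enters the basis when its profit ≥ yᵀa₃ = 1·5 + 8·3 = 29.

29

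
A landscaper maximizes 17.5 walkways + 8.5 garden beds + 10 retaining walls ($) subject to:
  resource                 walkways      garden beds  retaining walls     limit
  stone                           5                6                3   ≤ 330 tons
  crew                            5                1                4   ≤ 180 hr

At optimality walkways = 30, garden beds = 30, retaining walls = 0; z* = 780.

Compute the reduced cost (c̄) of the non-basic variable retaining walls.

At the optimum: stone uses 330 of 330 (binding); crew uses 180 of 180 (binding).
The binding rows give the dual system: 5·y_stone + 5·y_crew = 17.5 and 6·y_stone + 1·y_crew = 8.5.
Solving: y_stone = 1, y_crew = 2.5.
Reduced cost of retaining walls: c₃ − yᵀa₃ = 10 − (1·3 + 2.5·4) = 10 − 13 = -3.

-3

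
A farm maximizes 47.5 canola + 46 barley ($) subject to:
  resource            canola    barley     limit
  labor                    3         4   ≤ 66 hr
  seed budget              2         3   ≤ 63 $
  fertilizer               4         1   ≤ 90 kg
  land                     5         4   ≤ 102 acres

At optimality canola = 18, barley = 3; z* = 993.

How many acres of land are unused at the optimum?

0

land used = 5·18 + 4·3 = 102; slack = 102 − 102 = 0.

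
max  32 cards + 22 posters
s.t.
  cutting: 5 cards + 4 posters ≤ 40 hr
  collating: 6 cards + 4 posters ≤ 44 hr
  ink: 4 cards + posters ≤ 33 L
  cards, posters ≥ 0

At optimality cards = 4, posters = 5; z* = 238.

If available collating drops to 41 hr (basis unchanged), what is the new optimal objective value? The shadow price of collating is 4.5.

Δb = -3, so new z* = 238 + (4.5)·(-3) = 238 − 13.5 = 224.5.

224.5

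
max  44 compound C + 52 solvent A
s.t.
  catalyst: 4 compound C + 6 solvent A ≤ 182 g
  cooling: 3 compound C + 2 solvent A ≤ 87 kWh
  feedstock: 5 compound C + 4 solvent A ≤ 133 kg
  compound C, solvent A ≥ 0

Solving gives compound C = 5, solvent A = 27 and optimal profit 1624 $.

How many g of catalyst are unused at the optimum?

catalyst used = 4·5 + 6·27 = 182; slack = 182 − 182 = 0.

0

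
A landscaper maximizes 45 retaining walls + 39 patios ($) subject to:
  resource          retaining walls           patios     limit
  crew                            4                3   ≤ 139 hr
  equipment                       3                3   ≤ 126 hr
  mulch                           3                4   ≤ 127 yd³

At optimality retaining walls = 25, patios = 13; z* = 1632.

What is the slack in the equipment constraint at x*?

12

equipment used = 3·25 + 3·13 = 114; slack = 126 − 114 = 12.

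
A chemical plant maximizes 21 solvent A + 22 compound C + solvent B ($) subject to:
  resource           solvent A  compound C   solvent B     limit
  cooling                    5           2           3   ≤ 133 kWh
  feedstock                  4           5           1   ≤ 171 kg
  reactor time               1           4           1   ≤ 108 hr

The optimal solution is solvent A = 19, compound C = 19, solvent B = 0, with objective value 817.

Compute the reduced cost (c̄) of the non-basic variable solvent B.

At the optimum: cooling uses 133 of 133 (binding); feedstock uses 171 of 171 (binding); reactor time uses 95 of 108 (slack = 13).
Since reactor time is not tight, its dual is 0.
The binding rows give the dual system: 5·y_cooling + 4·y_feedstock = 21 and 2·y_cooling + 5·y_feedstock = 22.
Solving: y_cooling = 1, y_feedstock = 4.
Reduced cost of solvent B: c₃ − yᵀa₃ = 1 − (1·3 + 4·1) = 1 − 7 = -6.

-6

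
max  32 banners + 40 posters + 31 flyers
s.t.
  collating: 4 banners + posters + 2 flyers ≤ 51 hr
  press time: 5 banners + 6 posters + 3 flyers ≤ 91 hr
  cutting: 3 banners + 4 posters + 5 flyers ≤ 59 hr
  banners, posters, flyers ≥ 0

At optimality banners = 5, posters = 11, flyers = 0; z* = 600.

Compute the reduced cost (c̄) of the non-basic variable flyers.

-1

Check each constraint at x*: collating 31/51 (slack 20); press time 91/91 (tight); cutting 59/59 (tight).
Slack constraints have shadow price 0 (complementary slackness).
The binding rows give the dual system: 5·y_press time + 3·y_cutting = 32 and 6·y_press time + 4·y_cutting = 40.
→ y_press time = 4 and y_cutting = 4.
Reduced cost of flyers: c₃ − yᵀa₃ = 31 − (4·3 + 4·5) = 31 − 32 = -1.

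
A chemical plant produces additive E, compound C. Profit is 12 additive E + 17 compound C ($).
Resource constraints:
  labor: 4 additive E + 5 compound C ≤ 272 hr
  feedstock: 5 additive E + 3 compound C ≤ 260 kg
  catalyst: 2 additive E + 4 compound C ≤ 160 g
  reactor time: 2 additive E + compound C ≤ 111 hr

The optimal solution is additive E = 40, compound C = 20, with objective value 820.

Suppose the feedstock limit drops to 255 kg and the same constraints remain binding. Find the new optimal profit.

815

At the optimum: labor uses 260 of 272 (slack = 12); feedstock uses 260 of 260 (binding); catalyst uses 160 of 160 (binding); reactor time uses 100 of 111 (slack = 11).
By complementary slackness, y = 0 for the non-binding constraints.
Dual feasibility on the basic columns requires 5·y_feedstock + 2·y_catalyst = 12, 3·y_feedstock + 4·y_catalyst = 17.
→ y_feedstock = 1 and y_catalyst = 3.5.
Δz = y_feedstock·Δb = 1 × (-5) = -5, so new z* = 820 − 5 = 815.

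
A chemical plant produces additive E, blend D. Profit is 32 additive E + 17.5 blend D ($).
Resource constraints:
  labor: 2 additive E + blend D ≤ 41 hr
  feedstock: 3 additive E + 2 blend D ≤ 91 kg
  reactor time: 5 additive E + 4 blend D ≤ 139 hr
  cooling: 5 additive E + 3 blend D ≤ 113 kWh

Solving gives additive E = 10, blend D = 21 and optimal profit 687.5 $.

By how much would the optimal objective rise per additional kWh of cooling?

3

At the optimum: labor uses 41 of 41 (binding); feedstock uses 72 of 91 (slack = 19); reactor time uses 134 of 139 (slack = 5); cooling uses 113 of 113 (binding).
Since feedstock, reactor time are not tight, their duals are 0.
From A_Bᵀ y = c: 2·y_labor + 5·y_cooling = 32; 1·y_labor + 3·y_cooling = 17.5.
→ y_labor = 8.5 and y_cooling = 3.
Shadow price of cooling = 3.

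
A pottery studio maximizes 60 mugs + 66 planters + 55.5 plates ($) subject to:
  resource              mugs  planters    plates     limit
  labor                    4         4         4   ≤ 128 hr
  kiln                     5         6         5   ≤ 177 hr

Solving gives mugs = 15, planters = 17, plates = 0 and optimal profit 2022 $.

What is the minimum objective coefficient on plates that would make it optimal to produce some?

At the optimum: labor uses 128 of 128 (binding); kiln uses 177 of 177 (binding).
From A_Bᵀ y = c: 4·y_labor + 5·y_kiln = 60; 4·y_labor + 6·y_kiln = 66.
→ y_labor = 7.5 and y_kiln = 6.
plates enters the basis when its profit ≥ yᵀa₃ = 7.5·4 + 6·5 = 60.

60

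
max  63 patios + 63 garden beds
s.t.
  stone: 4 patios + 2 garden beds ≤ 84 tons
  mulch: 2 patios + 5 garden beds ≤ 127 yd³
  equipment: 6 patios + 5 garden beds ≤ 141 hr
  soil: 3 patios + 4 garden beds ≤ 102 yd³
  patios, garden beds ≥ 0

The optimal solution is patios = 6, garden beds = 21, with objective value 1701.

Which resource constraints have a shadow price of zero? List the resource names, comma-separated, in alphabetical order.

stone: 66/84 (slack 18)
mulch: 117/127 (slack 10)
equipment: 141/141 (binding)
soil: 102/102 (binding)
By complementary slackness, a constraint with positive slack has shadow price 0 → mulch, stone.

mulch, stone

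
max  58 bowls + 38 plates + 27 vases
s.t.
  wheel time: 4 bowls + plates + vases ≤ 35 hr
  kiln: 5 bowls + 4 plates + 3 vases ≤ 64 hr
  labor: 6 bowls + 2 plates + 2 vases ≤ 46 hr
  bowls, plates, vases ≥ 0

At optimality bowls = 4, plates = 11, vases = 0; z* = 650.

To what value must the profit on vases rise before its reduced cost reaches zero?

Binding: kiln and labor. Non-binding: wheel time (8 unused).
Slack constraints have shadow price 0 (complementary slackness).
From A_Bᵀ y = c: 5·y_kiln + 6·y_labor = 58; 4·y_kiln + 2·y_labor = 38.
This yields shadow prices y_kiln = 8, y_labor = 3.
vases enters the basis when its profit ≥ yᵀa₃ = 8·3 + 3·2 = 30.

30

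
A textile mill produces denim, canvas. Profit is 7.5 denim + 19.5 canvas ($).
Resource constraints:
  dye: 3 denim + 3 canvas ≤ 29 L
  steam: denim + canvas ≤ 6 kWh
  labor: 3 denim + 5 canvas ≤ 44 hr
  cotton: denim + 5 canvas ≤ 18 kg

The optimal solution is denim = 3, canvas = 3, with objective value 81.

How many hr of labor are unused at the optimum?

20

labor used = 3·3 + 5·3 = 24; slack = 44 − 24 = 20.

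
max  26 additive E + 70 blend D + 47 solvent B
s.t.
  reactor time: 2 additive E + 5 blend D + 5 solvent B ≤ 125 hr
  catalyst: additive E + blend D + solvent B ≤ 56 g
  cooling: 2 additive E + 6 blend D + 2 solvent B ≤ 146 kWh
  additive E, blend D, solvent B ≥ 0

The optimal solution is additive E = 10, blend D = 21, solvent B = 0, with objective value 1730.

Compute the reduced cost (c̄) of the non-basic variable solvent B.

-3

At the optimum: reactor time uses 125 of 125 (binding); catalyst uses 31 of 56 (slack = 25); cooling uses 146 of 146 (binding).
By complementary slackness, y = 0 for the non-binding constraint.
From A_Bᵀ y = c: 2·y_reactor time + 2·y_cooling = 26; 5·y_reactor time + 6·y_cooling = 70.
This yields shadow prices y_reactor time = 8, y_cooling = 5.
Reduced cost of solvent B: c₃ − yᵀa₃ = 47 − (8·5 + 5·2) = 47 − 50 = -3.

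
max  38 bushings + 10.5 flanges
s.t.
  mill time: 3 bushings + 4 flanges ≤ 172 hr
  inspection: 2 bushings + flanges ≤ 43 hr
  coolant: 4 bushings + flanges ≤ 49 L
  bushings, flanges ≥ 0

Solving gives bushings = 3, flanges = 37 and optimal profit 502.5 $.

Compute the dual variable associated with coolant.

Check each constraint at x*: mill time 157/172 (slack 15); inspection 43/43 (tight); coolant 49/49 (tight).
By complementary slackness, y = 0 for the non-binding constraint.
From A_Bᵀ y = c: 2·y_inspection + 4·y_coolant = 38; 1·y_inspection + 1·y_coolant = 10.5.
This yields shadow prices y_inspection = 2, y_coolant = 8.5.
Shadow price of coolant = 8.5.

8.5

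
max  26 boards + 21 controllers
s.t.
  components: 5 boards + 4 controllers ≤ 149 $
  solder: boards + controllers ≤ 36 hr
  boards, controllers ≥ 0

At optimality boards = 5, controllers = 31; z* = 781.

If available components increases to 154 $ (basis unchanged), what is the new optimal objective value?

806

Both components and solder are binding at x*.
The binding rows give the dual system: 5·y_components + 1·y_solder = 26 and 4·y_components + 1·y_solder = 21.
Solving: y_components = 5, y_solder = 1.
Δz = y_components·Δb = 5 × (5) = 25, so new z* = 781 + 25 = 806.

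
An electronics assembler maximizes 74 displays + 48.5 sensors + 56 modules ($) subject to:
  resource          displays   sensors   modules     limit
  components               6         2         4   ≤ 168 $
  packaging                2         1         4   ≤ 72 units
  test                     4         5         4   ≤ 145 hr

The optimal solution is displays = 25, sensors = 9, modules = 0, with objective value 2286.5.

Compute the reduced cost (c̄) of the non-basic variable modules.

Check each constraint at x*: components 168/168 (tight); packaging 59/72 (slack 13); test 145/145 (tight).
Slack constraints have shadow price 0 (complementary slackness).
The binding rows give the dual system: 6·y_components + 4·y_test = 74 and 2·y_components + 5·y_test = 48.5.
Solving: y_components = 8, y_test = 6.5.
Reduced cost of modules: c₃ − yᵀa₃ = 56 − (8·4 + 6.5·4) = 56 − 58 = -2.

-2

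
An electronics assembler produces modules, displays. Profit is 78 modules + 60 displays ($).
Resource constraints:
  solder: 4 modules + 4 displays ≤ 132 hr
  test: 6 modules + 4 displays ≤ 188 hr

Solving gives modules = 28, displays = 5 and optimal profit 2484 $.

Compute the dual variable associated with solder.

Check each constraint at x*: solder 132/132 (tight); test 188/188 (tight).
From A_Bᵀ y = c: 4·y_solder + 6·y_test = 78; 4·y_solder + 4·y_test = 60.
This yields shadow prices y_solder = 6, y_test = 9.
Shadow price of solder = 6.

6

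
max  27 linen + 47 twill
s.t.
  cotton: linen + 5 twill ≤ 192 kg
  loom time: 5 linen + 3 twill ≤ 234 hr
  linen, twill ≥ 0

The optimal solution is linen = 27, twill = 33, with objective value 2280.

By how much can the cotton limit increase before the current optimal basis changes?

Binding constraints: cotton, loom time. The basis is B = [[1,5],[5,3]] with det -22.
Per unit increase in cotton, x* moves by d = (-0.1364, 0.2273).
The basis stays optimal until linen reaches 0; allowable increase = 198 kg.

198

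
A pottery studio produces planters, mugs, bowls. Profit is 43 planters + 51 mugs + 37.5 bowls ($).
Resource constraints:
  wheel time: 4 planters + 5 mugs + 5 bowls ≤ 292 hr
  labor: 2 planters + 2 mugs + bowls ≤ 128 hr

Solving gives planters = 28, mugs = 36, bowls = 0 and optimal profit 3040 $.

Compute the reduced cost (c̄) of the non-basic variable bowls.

-8

At the optimum: wheel time uses 292 of 292 (binding); labor uses 128 of 128 (binding).
The binding rows give the dual system: 4·y_wheel time + 2·y_labor = 43 and 5·y_wheel time + 2·y_labor = 51.
This yields shadow prices y_wheel time = 8, y_labor = 5.5.
Reduced cost of bowls: c₃ − yᵀa₃ = 37.5 − (8·5 + 5.5·1) = 37.5 − 45.5 = -8.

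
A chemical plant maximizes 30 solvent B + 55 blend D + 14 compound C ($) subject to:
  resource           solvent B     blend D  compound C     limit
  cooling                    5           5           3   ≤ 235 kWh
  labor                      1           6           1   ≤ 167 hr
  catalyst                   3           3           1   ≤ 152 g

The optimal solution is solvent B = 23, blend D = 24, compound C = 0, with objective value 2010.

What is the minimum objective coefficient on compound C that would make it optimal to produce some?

20

Binding: cooling and labor. Non-binding: catalyst (11 unused).
Slack constraints have shadow price 0 (complementary slackness).
From A_Bᵀ y = c: 5·y_cooling + 1·y_labor = 30; 5·y_cooling + 6·y_labor = 55.
→ y_cooling = 5 and y_labor = 5.
compound C enters the basis when its profit ≥ yᵀa₃ = 5·3 + 5·1 = 20.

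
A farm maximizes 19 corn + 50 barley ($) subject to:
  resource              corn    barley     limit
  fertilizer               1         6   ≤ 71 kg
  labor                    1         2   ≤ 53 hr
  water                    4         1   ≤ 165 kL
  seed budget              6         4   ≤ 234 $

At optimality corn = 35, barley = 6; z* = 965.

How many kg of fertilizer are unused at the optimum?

fertilizer used = 1·35 + 6·6 = 71; slack = 71 − 71 = 0.

0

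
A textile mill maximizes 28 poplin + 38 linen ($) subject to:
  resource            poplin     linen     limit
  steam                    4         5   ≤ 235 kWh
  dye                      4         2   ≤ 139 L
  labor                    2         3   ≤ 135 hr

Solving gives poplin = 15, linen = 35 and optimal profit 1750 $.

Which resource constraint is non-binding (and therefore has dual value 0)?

dye

steam: 235/235 (binding)
dye: 130/139 (slack 9)
labor: 135/135 (binding)
By complementary slackness, a constraint with positive slack has shadow price 0 → dye.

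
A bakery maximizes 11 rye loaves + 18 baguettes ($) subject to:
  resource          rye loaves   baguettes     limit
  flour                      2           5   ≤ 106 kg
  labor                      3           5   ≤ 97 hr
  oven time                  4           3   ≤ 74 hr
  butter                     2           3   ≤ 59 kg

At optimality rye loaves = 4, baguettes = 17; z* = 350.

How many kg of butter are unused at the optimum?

0

butter used = 2·4 + 3·17 = 59; slack = 59 − 59 = 0.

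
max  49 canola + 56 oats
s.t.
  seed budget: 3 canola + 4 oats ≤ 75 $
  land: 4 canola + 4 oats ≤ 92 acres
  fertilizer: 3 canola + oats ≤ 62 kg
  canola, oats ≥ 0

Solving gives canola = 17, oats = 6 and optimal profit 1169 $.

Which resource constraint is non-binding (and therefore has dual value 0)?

seed budget: 75/75 (binding)
land: 92/92 (binding)
fertilizer: 57/62 (slack 5)
By complementary slackness, a constraint with positive slack has shadow price 0 → fertilizer.

fertilizer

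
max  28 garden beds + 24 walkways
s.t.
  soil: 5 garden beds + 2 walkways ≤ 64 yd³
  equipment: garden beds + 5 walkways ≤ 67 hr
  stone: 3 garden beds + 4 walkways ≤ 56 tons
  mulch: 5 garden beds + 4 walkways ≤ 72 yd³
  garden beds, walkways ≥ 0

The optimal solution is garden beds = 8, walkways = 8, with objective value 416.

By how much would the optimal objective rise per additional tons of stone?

1

At the optimum: soil uses 56 of 64 (slack = 8); equipment uses 48 of 67 (slack = 19); stone uses 56 of 56 (binding); mulch uses 72 of 72 (binding).
Since soil, equipment are not tight, their duals are 0.
Dual feasibility on the basic columns requires 3·y_stone + 5·y_mulch = 28, 4·y_stone + 4·y_mulch = 24.
Solving: y_stone = 1, y_mulch = 5.
Shadow price of stone = 1.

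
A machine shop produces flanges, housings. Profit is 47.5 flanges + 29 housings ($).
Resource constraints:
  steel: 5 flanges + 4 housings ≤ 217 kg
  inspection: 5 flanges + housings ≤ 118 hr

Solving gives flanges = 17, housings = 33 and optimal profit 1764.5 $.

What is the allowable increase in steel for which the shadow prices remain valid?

255

Binding constraints: steel, inspection. The basis is B = [[5,4],[5,1]] with det -15.
Per unit increase in steel, x* moves by d = (-0.0667, 0.3333).
The basis stays optimal until flanges reaches 0; allowable increase = 255 kg.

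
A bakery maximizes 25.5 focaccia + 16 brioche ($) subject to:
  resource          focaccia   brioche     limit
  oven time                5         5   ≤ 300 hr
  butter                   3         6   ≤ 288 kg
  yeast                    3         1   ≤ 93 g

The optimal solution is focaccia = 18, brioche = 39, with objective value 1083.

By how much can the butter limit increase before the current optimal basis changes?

Binding constraints: butter, yeast. The basis is B = [[3,6],[3,1]] with det -15.
Per unit increase in butter, x* moves by d = (-0.0667, 0.2).
The basis stays optimal until oven time becomes binding; allowable increase = 22.5 kg.

22.5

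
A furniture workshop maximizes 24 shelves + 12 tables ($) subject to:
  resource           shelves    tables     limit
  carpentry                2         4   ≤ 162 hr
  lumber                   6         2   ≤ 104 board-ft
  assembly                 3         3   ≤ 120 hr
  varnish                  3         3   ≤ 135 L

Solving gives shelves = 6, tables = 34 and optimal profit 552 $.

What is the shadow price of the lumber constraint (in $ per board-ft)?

3

Binding: lumber and assembly. Non-binding: carpentry (14 unused), varnish (15 unused).
Since carpentry, varnish are not tight, their duals are 0.
The binding rows give the dual system: 6·y_lumber + 3·y_assembly = 24 and 2·y_lumber + 3·y_assembly = 12.
Solving: y_lumber = 3, y_assembly = 2.
Shadow price of lumber = 3.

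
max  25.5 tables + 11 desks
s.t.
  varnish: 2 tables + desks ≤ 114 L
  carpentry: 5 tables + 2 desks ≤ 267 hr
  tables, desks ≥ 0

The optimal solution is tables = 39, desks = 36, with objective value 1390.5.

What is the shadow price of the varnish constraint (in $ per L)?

Both varnish and carpentry are binding at x*.
From A_Bᵀ y = c: 2·y_varnish + 5·y_carpentry = 25.5; 1·y_varnish + 2·y_carpentry = 11.
→ y_varnish = 4 and y_carpentry = 3.5.
Shadow price of varnish = 4.

4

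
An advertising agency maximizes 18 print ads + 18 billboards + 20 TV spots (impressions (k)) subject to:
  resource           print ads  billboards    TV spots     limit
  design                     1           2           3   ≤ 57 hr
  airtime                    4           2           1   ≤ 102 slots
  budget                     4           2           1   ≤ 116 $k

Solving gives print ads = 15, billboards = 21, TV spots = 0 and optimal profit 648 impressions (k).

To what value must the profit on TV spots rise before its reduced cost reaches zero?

21

Check each constraint at x*: design 57/57 (tight); airtime 102/102 (tight); budget 102/116 (slack 14).
Slack constraints have shadow price 0 (complementary slackness).
Dual feasibility on the basic columns requires 1·y_design + 4·y_airtime = 18, 2·y_design + 2·y_airtime = 18.
→ y_design = 6 and y_airtime = 3.
TV spots enters the basis when its profit ≥ yᵀa₃ = 6·3 + 3·1 = 21.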